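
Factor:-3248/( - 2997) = 2^4*3^( - 4)*7^1*29^1*37^( - 1 ) 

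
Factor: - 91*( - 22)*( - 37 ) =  - 2^1*7^1*11^1*13^1*37^1 = - 74074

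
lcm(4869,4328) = 38952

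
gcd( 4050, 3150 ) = 450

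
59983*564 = 33830412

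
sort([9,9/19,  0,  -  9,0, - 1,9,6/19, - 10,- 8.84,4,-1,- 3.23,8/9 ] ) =[-10, - 9,  -  8.84, - 3.23, - 1, -1,0, 0, 6/19,9/19 , 8/9,4,9,9] 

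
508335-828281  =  -319946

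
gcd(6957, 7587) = 9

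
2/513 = 2/513 = 0.00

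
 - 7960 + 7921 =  - 39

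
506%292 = 214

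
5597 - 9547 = -3950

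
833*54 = 44982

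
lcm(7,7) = 7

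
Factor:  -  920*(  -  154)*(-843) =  - 119436240 = - 2^4*3^1 * 5^1*7^1*11^1 * 23^1*281^1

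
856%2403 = 856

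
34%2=0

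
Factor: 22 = 2^1 * 11^1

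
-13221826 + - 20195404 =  - 33417230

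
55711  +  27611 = 83322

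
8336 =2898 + 5438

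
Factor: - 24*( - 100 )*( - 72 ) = -172800 = - 2^8*3^3*5^2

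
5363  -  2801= 2562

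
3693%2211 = 1482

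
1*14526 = 14526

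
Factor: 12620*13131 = 165713220=2^2*3^2*5^1*631^1 *1459^1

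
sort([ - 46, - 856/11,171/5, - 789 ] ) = [ - 789,-856/11,- 46,171/5]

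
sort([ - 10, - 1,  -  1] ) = [ - 10, - 1, - 1] 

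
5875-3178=2697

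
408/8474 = 204/4237 = 0.05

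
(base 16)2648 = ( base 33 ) 8ww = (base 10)9800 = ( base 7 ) 40400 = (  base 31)A64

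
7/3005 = 7/3005 = 0.00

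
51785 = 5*10357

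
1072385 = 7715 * 139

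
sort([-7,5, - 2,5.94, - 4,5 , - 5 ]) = [ - 7, - 5, - 4, - 2,5,5,5.94 ]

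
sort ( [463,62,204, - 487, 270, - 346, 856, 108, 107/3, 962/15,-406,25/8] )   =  [- 487, - 406, - 346 , 25/8 , 107/3, 62, 962/15, 108,204,270,463, 856 ] 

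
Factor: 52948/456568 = 61/526 = 2^( - 1) *61^1*263^( - 1)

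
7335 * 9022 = 66176370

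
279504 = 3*93168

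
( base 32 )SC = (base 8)1614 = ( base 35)px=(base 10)908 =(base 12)638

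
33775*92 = 3107300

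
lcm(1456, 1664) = 11648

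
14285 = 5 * 2857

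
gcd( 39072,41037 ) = 3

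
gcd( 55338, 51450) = 6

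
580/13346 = 290/6673 = 0.04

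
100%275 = 100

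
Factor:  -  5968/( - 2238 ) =8/3 = 2^3*3^( - 1) 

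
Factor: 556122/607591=2^1*3^1*7^1 * 23^( - 1) *13241^1*26417^( - 1)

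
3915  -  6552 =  - 2637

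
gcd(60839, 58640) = 733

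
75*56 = 4200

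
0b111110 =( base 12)52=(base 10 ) 62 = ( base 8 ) 76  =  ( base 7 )116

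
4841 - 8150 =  - 3309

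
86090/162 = 43045/81= 531.42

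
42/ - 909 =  - 1+289/303  =  -0.05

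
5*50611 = 253055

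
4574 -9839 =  - 5265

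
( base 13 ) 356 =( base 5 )4303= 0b1001000010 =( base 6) 2402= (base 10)578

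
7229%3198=833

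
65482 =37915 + 27567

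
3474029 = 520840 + 2953189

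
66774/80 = 834 + 27/40  =  834.67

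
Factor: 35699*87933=3139120167 =3^1 * 29^1*1231^1*29311^1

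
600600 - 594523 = 6077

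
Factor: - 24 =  - 2^3*3^1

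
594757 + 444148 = 1038905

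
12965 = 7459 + 5506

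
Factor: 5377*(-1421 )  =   - 7640717 = - 7^2*19^1*29^1*283^1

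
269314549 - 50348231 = 218966318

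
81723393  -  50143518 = 31579875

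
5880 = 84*70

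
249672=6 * 41612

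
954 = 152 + 802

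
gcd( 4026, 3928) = 2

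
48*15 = 720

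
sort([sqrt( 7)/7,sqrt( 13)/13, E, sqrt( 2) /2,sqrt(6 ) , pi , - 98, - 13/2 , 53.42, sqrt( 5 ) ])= [ - 98,- 13/2 , sqrt( 13 ) /13 , sqrt( 7 ) /7, sqrt( 2)/2,sqrt( 5 ),  sqrt( 6 ),E,pi, 53.42] 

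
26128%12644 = 840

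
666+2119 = 2785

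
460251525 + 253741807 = 713993332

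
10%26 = 10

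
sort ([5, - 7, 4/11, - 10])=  [ - 10, -7, 4/11, 5] 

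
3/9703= 3/9703 = 0.00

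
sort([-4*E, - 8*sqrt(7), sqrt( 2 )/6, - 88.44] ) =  [ - 88.44, - 8*sqrt( 7), - 4*E, sqrt( 2)/6 ]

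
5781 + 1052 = 6833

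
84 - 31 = 53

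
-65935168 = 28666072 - 94601240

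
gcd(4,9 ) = 1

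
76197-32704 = 43493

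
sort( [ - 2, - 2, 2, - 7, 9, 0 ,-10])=[- 10, - 7,  -  2, - 2,0,2 , 9]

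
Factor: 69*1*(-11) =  - 3^1*11^1*23^1 = - 759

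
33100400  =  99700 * 332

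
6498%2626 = 1246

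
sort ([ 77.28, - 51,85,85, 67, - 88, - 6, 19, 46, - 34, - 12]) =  [ - 88, - 51,-34, - 12, - 6,19,46, 67,77.28,85,  85 ] 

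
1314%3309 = 1314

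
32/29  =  32/29= 1.10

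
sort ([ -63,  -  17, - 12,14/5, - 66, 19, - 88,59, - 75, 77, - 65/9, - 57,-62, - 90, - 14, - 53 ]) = [ - 90,  -  88,-75, - 66,-63, - 62,-57,-53,- 17, - 14,-12, - 65/9,14/5, 19,  59 , 77] 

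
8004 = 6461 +1543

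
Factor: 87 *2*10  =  2^2*3^1*5^1* 29^1=1740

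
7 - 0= 7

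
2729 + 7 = 2736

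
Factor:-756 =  - 2^2 * 3^3*7^1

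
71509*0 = 0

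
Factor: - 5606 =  - 2^1*2803^1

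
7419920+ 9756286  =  17176206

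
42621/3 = 14207 = 14207.00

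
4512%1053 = 300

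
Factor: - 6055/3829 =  - 865/547= - 5^1*173^1* 547^( - 1)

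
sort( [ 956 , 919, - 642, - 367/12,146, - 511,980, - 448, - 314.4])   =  [ - 642, - 511,-448,  -  314.4, - 367/12, 146,  919, 956,980 ] 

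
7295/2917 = 7295/2917 =2.50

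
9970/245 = 1994/49 = 40.69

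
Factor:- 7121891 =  - 7^1 * 173^1 * 5881^1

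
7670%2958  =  1754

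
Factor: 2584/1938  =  2^2*3^ (-1 )=4/3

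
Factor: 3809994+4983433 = 8793427 = 421^1*20887^1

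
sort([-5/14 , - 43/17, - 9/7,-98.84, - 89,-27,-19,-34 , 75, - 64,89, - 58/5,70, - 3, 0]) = [ - 98.84,-89, - 64,- 34,- 27, - 19,  -  58/5, - 3 , - 43/17, - 9/7, - 5/14,0, 70 , 75,89]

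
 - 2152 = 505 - 2657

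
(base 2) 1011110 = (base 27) 3d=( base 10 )94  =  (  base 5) 334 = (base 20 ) 4E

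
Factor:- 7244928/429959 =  - 2^7*3^2*19^1*89^( - 1) * 331^1*4831^( - 1)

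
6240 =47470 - 41230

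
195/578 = 195/578=0.34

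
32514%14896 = 2722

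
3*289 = 867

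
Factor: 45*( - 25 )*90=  - 2^1*3^4*5^4 = - 101250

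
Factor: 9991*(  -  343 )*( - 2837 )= 7^3*97^1 *103^1*2837^1 = 9722152181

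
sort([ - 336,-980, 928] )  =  [- 980, - 336,928] 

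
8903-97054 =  - 88151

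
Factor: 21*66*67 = 92862 = 2^1*3^2 * 7^1 *11^1*67^1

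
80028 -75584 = 4444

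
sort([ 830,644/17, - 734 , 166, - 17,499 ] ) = [ - 734, - 17, 644/17 , 166, 499, 830 ]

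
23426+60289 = 83715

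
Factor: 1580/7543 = 2^2*5^1*19^( - 1)*79^1*397^ ( - 1 )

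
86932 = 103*844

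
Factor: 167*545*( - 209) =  - 19022135  =  - 5^1*11^1*19^1*109^1*167^1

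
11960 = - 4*( - 2990)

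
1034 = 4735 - 3701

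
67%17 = 16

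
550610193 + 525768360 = 1076378553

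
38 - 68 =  - 30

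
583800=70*8340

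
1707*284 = 484788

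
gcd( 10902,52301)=1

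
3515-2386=1129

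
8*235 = 1880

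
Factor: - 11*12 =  - 132 = - 2^2*3^1*11^1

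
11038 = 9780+1258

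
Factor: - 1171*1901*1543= - 1171^1 * 1543^1*1901^1 = -3434827553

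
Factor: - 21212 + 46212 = 25000 = 2^3*5^5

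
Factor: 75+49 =2^2 *31^1 = 124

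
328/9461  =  328/9461= 0.03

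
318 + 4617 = 4935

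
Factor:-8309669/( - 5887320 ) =2^(-3 )* 3^(-1 )*5^( - 1)*19^1*71^( - 1)*691^( - 1)*437351^1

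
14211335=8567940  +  5643395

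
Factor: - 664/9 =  - 2^3*3^( - 2) *83^1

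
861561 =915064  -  53503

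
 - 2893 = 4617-7510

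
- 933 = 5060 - 5993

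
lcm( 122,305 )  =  610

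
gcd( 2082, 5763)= 3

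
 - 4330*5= -21650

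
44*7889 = 347116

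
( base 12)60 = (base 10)72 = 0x48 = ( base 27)2I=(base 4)1020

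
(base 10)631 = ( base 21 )191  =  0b1001110111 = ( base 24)127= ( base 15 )2c1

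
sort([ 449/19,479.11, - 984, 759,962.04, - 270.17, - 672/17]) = [ - 984 ,-270.17,-672/17,  449/19,479.11,759, 962.04 ] 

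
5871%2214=1443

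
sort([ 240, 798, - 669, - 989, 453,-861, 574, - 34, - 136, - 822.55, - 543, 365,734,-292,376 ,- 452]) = [ - 989,-861, - 822.55, - 669,-543, - 452, - 292, - 136, - 34  ,  240, 365, 376,453, 574, 734, 798] 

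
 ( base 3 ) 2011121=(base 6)11154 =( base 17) 581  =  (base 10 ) 1582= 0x62e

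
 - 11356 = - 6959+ - 4397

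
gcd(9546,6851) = 1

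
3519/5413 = 3519/5413 = 0.65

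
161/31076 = 161/31076 = 0.01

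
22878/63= 363+1/7 = 363.14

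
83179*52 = 4325308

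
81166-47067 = 34099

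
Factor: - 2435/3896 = - 2^(-3 )*5^1 = - 5/8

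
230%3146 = 230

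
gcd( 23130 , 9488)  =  2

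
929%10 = 9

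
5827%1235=887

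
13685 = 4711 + 8974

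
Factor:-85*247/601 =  - 20995/601  =  -  5^1*13^1*17^1*19^1*601^(-1)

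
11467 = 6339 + 5128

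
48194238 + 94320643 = 142514881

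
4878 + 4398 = 9276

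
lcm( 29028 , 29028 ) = 29028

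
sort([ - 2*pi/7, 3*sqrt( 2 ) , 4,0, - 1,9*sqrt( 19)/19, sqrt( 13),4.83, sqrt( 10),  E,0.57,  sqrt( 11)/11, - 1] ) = [  -  1,-1, -2*pi/7,0,sqrt( 11)/11,0.57,  9*sqrt( 19 ) /19, E,  sqrt( 10),sqrt(13),  4,3*sqrt(2 ), 4.83]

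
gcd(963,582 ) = 3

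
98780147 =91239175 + 7540972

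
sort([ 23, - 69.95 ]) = [ - 69.95,23]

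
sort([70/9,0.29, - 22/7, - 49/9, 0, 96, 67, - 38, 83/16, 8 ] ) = [ - 38, - 49/9,-22/7, 0, 0.29, 83/16,70/9,8  ,  67, 96] 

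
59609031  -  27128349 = 32480682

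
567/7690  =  567/7690 = 0.07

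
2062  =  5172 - 3110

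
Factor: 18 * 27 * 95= 46170 = 2^1  *3^5 * 5^1*19^1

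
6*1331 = 7986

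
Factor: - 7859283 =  - 3^1*2619761^1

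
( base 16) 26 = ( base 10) 38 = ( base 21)1H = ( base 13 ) 2c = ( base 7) 53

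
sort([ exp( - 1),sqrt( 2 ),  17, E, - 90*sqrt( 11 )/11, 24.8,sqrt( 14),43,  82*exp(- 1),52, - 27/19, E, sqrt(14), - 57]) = [ - 57,-90*sqrt(11 ) /11, - 27/19, exp( - 1 ), sqrt(2), E , E , sqrt( 14),sqrt(14), 17, 24.8, 82*exp( - 1),43,52 ]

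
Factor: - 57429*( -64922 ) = 2^1*3^4*11^1*13^1*227^1*709^1=3728405538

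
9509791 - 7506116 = 2003675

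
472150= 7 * 67450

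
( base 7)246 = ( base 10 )132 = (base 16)84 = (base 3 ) 11220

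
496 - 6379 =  - 5883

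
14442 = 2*7221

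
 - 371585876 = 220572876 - 592158752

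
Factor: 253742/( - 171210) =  - 3^( - 1)* 5^( - 1 )*13^(-1) *17^2 = -289/195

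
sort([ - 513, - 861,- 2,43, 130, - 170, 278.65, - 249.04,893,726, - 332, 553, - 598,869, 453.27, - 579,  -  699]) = [ - 861 , - 699, - 598,  -  579, -513,-332 , - 249.04, - 170, - 2,43, 130,278.65,453.27, 553, 726,869,893]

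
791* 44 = 34804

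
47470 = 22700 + 24770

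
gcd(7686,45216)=18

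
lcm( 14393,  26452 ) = 978724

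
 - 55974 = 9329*( - 6)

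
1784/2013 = 1784/2013 = 0.89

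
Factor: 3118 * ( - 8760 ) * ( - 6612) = 2^6*3^2  *  5^1 * 19^1 * 29^1*73^1*1559^1=180598052160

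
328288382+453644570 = 781932952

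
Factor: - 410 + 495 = 85=5^1*17^1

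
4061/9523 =4061/9523=0.43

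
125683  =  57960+67723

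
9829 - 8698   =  1131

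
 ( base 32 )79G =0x1d30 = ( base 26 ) b1a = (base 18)1512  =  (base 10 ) 7472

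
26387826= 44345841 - 17958015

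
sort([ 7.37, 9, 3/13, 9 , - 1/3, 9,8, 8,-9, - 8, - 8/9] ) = [-9, - 8, - 8/9, -1/3,3/13, 7.37, 8,8, 9, 9,9] 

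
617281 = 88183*7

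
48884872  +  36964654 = 85849526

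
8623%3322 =1979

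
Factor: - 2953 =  - 2953^1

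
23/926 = 23/926 = 0.02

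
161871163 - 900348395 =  - 738477232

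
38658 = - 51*( - 758)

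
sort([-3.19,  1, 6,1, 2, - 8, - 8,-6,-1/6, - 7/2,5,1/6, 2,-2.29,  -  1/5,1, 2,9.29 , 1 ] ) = [  -  8, - 8, - 6,-7/2,-3.19, - 2.29, - 1/5 ,-1/6 , 1/6,1,1,1, 1, 2,2,2, 5, 6, 9.29]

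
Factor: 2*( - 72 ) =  - 144  =  - 2^4*3^2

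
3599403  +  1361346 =4960749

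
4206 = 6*701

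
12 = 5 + 7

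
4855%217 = 81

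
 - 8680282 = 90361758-99042040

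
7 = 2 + 5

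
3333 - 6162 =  - 2829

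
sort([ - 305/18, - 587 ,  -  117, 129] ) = [ - 587 , - 117, -305/18 , 129 ] 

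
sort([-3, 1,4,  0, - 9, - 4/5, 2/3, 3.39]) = [  -  9 , - 3, - 4/5, 0,  2/3 , 1, 3.39,4] 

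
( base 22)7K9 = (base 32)3nt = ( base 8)7375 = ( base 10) 3837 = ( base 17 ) d4c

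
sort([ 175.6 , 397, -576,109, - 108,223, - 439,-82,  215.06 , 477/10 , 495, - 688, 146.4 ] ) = [-688,-576, - 439,- 108, - 82, 477/10,109, 146.4,175.6, 215.06,223,397, 495] 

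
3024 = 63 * 48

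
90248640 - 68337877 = 21910763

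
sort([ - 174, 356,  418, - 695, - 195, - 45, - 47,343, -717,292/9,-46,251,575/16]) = [ - 717, - 695, - 195,  -  174 , - 47, - 46,-45,292/9,575/16,251,343,356, 418]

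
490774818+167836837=658611655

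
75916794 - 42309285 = 33607509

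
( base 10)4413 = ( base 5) 120123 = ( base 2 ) 1000100111101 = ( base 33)41o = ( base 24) 7fl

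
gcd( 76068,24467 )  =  1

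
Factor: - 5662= -2^1  *19^1 * 149^1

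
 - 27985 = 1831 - 29816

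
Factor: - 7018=-2^1*11^2 *29^1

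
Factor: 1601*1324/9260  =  5^( - 1)*331^1*463^(  -  1)*1601^1 = 529931/2315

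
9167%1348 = 1079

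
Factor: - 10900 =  - 2^2*5^2*109^1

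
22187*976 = 21654512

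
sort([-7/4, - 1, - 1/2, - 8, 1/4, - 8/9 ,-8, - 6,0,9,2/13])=[ - 8,-8, - 6,-7/4,-1, - 8/9,-1/2,0, 2/13,1/4,9]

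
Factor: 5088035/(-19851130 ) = -1017607/3970226 = -2^( - 1 )*13^ ( - 1)*311^( - 1 )*491^(- 1 )*1017607^1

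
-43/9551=-43/9551 = - 0.00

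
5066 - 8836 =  - 3770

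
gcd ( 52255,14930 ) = 7465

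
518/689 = 518/689 =0.75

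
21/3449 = 21/3449 = 0.01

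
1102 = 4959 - 3857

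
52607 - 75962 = -23355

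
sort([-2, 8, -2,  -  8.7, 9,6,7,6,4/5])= [ - 8.7, - 2, - 2,  4/5, 6, 6,7,8,  9]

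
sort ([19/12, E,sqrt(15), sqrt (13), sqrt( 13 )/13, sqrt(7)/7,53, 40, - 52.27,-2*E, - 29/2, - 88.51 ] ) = [ - 88.51,  -  52.27, - 29/2, - 2*E, sqrt(13)/13, sqrt(7 )/7, 19/12, E, sqrt( 13), sqrt( 15 ), 40,53 ]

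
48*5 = 240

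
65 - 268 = -203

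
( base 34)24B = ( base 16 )99B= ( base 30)2LT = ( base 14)c79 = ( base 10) 2459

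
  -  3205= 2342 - 5547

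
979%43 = 33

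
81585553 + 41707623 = 123293176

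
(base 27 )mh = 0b1001100011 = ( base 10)611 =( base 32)j3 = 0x263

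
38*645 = 24510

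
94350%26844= 13818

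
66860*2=133720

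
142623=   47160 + 95463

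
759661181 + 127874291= 887535472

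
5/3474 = 5/3474 = 0.00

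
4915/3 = 1638+1/3 = 1638.33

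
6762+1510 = 8272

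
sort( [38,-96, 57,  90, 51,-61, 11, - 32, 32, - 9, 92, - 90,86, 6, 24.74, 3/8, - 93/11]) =[ - 96, - 90, - 61,-32 , - 9 , - 93/11,3/8, 6, 11,24.74, 32, 38 , 51,57, 86,90,92 ] 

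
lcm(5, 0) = 0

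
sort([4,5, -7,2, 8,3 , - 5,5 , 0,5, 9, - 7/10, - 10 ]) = [ - 10, - 7, - 5,-7/10, 0,2,3, 4,5, 5, 5, 8,9]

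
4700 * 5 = 23500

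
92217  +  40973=133190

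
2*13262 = 26524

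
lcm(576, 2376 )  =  19008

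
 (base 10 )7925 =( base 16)1EF5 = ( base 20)jg5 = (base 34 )6T3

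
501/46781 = 501/46781 = 0.01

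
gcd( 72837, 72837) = 72837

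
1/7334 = 1/7334 = 0.00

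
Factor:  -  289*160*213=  - 9849120 =- 2^5*3^1 * 5^1*17^2*71^1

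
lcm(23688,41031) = 2297736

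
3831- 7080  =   - 3249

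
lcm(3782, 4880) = 151280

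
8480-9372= - 892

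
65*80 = 5200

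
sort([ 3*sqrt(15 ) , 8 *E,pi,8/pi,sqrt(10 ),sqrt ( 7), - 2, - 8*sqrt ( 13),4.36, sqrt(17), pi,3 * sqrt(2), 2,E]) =[ -8  *  sqrt(13), - 2 , 2,8/pi,sqrt(7 ),E,pi,pi,  sqrt(10 ) , sqrt(17 ), 3*sqrt ( 2 ),4.36,  3 * sqrt(15 ), 8 * E]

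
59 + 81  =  140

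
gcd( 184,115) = 23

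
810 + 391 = 1201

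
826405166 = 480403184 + 346001982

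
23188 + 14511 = 37699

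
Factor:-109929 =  - 3^1*36643^1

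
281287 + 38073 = 319360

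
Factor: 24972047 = 24972047^1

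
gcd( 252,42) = 42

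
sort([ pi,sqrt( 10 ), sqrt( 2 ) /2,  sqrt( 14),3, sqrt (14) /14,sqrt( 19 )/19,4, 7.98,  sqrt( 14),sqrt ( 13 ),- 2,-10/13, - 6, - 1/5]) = [-6,-2,-10/13, - 1/5, sqrt( 19)/19,  sqrt(14 ) /14,sqrt (2) /2,3, pi,sqrt(10) , sqrt( 13),sqrt( 14),sqrt( 14),4, 7.98]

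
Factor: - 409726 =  - 2^1*349^1*587^1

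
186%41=22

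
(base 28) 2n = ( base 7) 142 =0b1001111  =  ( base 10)79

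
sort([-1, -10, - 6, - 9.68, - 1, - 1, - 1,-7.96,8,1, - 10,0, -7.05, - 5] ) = [ - 10,-10, - 9.68 ,-7.96,- 7.05,  -  6, - 5, - 1, - 1, - 1, - 1,0,1, 8] 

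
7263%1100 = 663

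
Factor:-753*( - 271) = 3^1*251^1 *271^1 = 204063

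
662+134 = 796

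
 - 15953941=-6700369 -9253572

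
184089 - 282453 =-98364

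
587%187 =26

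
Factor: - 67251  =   - 3^1*29^1*773^1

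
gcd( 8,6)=2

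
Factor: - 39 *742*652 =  - 2^3 * 3^1*7^1*13^1*53^1*163^1 = - 18867576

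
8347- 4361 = 3986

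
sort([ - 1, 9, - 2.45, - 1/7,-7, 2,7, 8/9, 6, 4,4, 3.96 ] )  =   [ - 7, - 2.45, - 1, - 1/7, 8/9, 2, 3.96, 4, 4,6,7, 9]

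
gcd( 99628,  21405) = 1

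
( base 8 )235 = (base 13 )C1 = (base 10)157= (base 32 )4T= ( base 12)111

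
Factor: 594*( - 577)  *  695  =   - 2^1* 3^3*5^1*11^1*139^1*577^1 = - 238202910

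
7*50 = 350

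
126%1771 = 126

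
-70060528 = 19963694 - 90024222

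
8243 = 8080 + 163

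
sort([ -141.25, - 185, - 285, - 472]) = [  -  472, - 285, - 185,  -  141.25]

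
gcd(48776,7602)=14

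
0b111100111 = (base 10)487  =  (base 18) 191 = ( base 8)747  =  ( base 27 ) i1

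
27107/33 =27107/33 = 821.42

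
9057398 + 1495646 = 10553044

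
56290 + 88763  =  145053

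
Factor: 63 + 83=2^1*73^1  =  146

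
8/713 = 8/713 = 0.01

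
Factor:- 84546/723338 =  - 9/77 = - 3^2*7^( - 1 )*11^(- 1)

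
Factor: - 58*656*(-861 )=2^5*3^1*7^1 * 29^1*41^2 = 32759328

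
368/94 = 3+43/47   =  3.91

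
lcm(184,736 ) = 736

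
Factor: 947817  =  3^2*13^1*8101^1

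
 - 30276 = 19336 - 49612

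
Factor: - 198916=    - 2^2*223^2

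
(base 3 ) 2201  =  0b1001001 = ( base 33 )27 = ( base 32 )29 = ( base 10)73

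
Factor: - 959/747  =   - 3^( - 2 )*7^1*83^(-1) * 137^1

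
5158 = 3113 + 2045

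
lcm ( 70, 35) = 70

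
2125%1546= 579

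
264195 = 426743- 162548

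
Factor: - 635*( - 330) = 2^1*3^1*5^2*11^1*127^1=209550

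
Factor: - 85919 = - 151^1*569^1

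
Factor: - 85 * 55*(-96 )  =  2^5*3^1*5^2*11^1 * 17^1 = 448800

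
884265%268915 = 77520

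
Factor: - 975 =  - 3^1*5^2*13^1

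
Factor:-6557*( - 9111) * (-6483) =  - 3^2 * 79^1*83^1*2161^1*3037^1 = - 387299781441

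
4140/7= 4140/7 = 591.43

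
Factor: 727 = 727^1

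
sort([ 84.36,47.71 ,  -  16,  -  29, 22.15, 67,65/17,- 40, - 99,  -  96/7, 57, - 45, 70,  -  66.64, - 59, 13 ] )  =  [ - 99, - 66.64, - 59, -45,- 40 , - 29, - 16, - 96/7,  65/17, 13,22.15,47.71, 57,  67, 70, 84.36]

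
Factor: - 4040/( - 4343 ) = 2^3*5^1*43^(-1 ) = 40/43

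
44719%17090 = 10539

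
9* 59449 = 535041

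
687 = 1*687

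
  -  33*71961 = -2374713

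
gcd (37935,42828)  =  3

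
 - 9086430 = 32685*(-278)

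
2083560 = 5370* 388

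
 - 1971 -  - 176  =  -1795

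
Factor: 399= 3^1*7^1*19^1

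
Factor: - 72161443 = - 1303^1*55381^1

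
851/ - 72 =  - 12 + 13/72 = - 11.82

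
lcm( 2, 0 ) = 0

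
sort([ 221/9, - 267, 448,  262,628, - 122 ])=[ - 267,-122, 221/9,262, 448,628]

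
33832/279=121 +73/279 = 121.26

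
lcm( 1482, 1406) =54834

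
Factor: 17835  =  3^1*5^1 * 29^1 *41^1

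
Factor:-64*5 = -2^6 * 5^1 = -320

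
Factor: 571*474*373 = 100953942 = 2^1*3^1*79^1 * 373^1*571^1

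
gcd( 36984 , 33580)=92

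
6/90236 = 3/45118 = 0.00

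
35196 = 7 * 5028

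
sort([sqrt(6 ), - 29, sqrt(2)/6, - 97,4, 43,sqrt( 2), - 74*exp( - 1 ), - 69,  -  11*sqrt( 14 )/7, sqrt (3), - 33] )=[ - 97 , - 69, - 33,-29,-74*exp(-1), - 11 * sqrt( 14)/7, sqrt( 2) /6, sqrt( 2), sqrt( 3 ),  sqrt( 6),4, 43]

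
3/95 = 3/95 = 0.03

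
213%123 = 90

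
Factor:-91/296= -2^( - 3)*7^1*13^1*37^(-1 )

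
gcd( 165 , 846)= 3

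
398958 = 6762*59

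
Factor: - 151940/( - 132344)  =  535/466= 2^( - 1)*5^1*107^1*233^( - 1 ) 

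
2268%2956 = 2268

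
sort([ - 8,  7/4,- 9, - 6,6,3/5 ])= [ - 9, - 8,-6,  3/5, 7/4,6] 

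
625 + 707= 1332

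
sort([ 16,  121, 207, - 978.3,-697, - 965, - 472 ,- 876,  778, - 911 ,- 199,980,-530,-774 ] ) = [ - 978.3 ,  -  965  , - 911 ,-876, - 774,  -  697, - 530 , -472, - 199, 16, 121,207,778, 980] 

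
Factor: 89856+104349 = 3^1 *5^1 * 11^2*107^1 = 194205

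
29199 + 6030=35229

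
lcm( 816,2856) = 5712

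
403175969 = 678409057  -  275233088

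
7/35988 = 7/35988=   0.00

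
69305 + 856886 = 926191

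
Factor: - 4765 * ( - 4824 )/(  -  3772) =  - 2^1 * 3^2*5^1*23^(-1)*41^( - 1)* 67^1*953^1 = - 5746590/943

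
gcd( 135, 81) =27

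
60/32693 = 60/32693 = 0.00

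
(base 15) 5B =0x56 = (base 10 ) 86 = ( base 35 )2g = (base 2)1010110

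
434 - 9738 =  - 9304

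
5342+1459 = 6801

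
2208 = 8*276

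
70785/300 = 4719/20 =235.95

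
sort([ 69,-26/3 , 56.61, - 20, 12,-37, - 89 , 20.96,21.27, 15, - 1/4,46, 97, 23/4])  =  [ - 89, - 37, - 20, - 26/3, - 1/4,23/4,12 , 15,20.96 , 21.27, 46, 56.61,69 , 97]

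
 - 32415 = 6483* ( - 5)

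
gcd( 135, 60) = 15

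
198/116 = 1 + 41/58= 1.71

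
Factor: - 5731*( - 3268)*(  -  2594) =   -  48582787352 = - 2^3 * 11^1*19^1*43^1*521^1 * 1297^1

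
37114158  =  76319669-39205511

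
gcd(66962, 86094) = 9566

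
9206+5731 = 14937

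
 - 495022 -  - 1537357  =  1042335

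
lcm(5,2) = 10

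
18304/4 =4576=4576.00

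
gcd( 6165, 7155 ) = 45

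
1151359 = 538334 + 613025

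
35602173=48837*729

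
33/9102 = 11/3034 = 0.00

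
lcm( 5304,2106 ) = 143208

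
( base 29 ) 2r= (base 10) 85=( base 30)2p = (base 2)1010101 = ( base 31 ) 2n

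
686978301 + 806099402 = 1493077703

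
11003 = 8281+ 2722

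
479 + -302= 177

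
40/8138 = 20/4069 = 0.00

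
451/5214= 41/474 = 0.09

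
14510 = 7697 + 6813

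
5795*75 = 434625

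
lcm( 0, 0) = 0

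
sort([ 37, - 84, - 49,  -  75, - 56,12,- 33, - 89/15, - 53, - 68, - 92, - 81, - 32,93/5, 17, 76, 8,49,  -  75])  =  [ - 92,- 84, - 81, - 75, - 75, -68, -56, - 53, - 49, - 33 ,-32, - 89/15, 8 , 12, 17, 93/5, 37 , 49 , 76]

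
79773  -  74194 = 5579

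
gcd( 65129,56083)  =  1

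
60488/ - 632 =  - 96 + 23/79 = - 95.71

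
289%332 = 289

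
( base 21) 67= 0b10000101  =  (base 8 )205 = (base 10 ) 133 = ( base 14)97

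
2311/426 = 2311/426  =  5.42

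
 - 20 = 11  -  31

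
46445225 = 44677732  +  1767493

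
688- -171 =859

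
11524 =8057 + 3467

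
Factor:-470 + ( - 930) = -1400 = -2^3*5^2*7^1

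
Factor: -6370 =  - 2^1 * 5^1*7^2*13^1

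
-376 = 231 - 607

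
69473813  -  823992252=-754518439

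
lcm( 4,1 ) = 4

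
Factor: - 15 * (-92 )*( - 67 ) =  - 2^2*3^1*5^1*23^1 * 67^1 = - 92460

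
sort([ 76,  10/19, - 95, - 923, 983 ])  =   [-923, - 95,  10/19 , 76,983 ] 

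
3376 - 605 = 2771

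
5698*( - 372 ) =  - 2119656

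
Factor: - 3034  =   - 2^1*37^1*41^1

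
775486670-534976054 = 240510616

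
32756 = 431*76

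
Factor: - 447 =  - 3^1*149^1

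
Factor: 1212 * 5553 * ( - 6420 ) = - 43208115120 = - 2^4 * 3^4*5^1*101^1 * 107^1*617^1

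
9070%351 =295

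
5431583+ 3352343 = 8783926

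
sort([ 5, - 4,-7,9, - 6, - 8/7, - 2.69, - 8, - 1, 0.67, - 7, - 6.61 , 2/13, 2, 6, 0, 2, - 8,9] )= [ - 8,-8, - 7, - 7, - 6.61, - 6, - 4, - 2.69, - 8/7, - 1,0, 2/13,0.67,  2, 2,5, 6, 9,9 ] 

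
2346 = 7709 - 5363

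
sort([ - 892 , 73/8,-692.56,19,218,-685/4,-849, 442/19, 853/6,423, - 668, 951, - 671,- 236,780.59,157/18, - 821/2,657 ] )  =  [ -892, - 849,- 692.56, - 671,- 668, - 821/2,-236, - 685/4,157/18,73/8, 19,442/19,853/6,218,423,657,780.59,951]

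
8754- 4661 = 4093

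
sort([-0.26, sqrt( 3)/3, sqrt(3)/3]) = [-0.26, sqrt(3)/3,sqrt( 3)/3]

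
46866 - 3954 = 42912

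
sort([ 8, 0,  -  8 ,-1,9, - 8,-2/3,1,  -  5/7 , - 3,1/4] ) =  [-8,-8, - 3,-1,  -  5/7, -2/3, 0, 1/4 , 1, 8,9] 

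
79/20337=79/20337 = 0.00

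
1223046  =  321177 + 901869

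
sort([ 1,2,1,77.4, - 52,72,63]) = [-52,1,1,2,63, 72 , 77.4 ] 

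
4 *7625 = 30500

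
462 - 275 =187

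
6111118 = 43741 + 6067377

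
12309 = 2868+9441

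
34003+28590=62593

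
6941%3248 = 445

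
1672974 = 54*30981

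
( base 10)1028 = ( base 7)2666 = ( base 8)2004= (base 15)488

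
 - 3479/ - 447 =3479/447 = 7.78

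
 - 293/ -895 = 293/895 = 0.33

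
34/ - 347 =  - 34/347 = -0.10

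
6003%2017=1969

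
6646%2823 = 1000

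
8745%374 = 143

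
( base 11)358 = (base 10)426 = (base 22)J8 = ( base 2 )110101010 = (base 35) c6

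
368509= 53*6953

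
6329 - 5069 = 1260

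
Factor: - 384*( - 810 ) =2^8  *3^5*5^1 = 311040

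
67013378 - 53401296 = 13612082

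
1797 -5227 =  - 3430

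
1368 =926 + 442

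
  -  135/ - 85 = 27/17 = 1.59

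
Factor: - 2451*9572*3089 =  - 72470942508 = - 2^2*3^1*19^1*43^1 *2393^1*3089^1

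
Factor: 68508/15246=346/77 = 2^1*7^( - 1 )*11^(-1) *173^1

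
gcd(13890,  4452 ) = 6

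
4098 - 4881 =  - 783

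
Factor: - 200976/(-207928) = 2^1*3^1*7^( - 1 )*47^( - 1)*53^1=318/329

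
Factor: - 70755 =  - 3^1*5^1 * 53^1*89^1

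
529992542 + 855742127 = 1385734669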